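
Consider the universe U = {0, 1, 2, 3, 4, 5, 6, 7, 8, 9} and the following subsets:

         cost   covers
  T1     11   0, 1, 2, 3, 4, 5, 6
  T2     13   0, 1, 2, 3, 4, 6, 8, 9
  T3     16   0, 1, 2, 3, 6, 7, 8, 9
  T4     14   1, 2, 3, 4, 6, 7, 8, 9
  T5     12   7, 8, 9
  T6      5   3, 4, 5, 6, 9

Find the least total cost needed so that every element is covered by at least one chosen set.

21

T3, T6 cover every element at cost 16 + 5 = 21.
Any cover uses at least 2 sets; among all covering selections none totals below 21.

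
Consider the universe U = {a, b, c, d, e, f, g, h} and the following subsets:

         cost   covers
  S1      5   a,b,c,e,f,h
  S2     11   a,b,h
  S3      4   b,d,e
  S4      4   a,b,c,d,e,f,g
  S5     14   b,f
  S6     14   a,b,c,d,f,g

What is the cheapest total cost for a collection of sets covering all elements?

S1, S4 cover every element at cost 5 + 4 = 9.
Any cover uses at least 2 sets; among all covering selections none totals below 9.

9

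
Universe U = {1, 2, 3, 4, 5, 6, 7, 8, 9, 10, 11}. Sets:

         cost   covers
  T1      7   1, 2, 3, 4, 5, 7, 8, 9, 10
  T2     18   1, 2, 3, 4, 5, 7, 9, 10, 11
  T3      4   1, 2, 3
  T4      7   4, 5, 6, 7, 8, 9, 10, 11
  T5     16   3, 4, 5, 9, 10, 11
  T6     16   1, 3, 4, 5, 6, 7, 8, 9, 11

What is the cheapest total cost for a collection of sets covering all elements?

11

T3, T4 cover every element at cost 4 + 7 = 11.
Any cover uses at least 2 sets; among all covering selections none totals below 11.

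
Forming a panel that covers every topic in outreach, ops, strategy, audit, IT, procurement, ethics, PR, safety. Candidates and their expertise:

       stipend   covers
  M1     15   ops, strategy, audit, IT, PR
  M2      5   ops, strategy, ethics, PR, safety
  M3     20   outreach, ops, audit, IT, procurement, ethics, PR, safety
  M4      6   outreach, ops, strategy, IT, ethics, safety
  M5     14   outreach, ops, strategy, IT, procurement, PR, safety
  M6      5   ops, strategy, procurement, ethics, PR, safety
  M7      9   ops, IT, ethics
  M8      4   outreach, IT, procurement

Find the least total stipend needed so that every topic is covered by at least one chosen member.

24

M1, M2, M8 cover every topic at stipend 15 + 5 + 4 = 24.
Any cover uses at least 2 members; among all covering selections none totals below 24.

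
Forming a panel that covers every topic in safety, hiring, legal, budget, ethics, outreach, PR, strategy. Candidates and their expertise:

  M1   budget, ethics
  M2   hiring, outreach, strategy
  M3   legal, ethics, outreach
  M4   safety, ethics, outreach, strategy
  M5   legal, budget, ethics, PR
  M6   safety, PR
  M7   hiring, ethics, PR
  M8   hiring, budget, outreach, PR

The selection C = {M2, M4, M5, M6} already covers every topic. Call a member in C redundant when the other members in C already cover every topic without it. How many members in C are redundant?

2

Drop M2: hiring uncovered — not redundant.
Drop M4: the rest still cover every topic — redundant.
Drop M5: legal, budget uncovered — not redundant.
Drop M6: the rest still cover every topic — redundant.
2 redundant: M4, M6.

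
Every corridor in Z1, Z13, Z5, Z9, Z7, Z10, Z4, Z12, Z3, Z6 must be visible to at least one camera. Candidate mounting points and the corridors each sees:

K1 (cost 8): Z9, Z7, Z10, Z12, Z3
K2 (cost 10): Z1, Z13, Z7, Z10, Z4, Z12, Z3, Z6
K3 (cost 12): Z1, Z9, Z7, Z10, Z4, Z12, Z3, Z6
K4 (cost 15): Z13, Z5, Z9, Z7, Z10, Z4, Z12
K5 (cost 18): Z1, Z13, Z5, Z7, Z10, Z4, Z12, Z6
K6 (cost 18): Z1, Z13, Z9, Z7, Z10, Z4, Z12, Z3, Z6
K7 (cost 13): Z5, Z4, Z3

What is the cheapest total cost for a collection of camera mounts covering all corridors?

K2, K4 cover every corridor at cost 10 + 15 = 25.
Any cover uses at least 2 camera mounts; among all covering selections none totals below 25.

25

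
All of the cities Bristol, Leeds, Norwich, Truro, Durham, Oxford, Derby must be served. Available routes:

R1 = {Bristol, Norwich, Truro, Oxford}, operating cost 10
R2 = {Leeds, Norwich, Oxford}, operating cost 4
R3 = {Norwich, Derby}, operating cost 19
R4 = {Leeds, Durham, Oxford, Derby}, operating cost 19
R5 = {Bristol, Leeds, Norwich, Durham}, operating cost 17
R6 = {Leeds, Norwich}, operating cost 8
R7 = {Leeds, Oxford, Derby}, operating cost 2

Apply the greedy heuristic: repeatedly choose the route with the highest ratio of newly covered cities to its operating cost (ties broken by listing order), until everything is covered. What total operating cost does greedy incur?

Pick 1: R7 adds 3 new (Leeds, Oxford, Derby) at operating cost 2 (ratio 3/2).
Pick 2: R1 adds 3 new (Bristol, Norwich, Truro) at operating cost 10 (ratio 3/10).
Pick 3: R5 adds 1 new (Durham) at operating cost 17 (ratio 1/17).
Greedy total operating cost: 2 + 10 + 17 = 29.

29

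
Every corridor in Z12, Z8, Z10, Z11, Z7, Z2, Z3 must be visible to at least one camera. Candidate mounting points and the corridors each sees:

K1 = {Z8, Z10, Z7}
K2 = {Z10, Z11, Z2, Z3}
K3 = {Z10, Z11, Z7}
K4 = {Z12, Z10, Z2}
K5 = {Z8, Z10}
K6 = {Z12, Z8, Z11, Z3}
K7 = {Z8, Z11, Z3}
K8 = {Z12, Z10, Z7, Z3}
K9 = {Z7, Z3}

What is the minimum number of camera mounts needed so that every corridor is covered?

3

K1, K2, K4 together cover {Z12, Z8, Z10, Z11, Z7, Z2, Z3} — every corridor.
No 2 of the 9 camera mounts cover everything (all 36 pairs fall short), so 3 is minimum.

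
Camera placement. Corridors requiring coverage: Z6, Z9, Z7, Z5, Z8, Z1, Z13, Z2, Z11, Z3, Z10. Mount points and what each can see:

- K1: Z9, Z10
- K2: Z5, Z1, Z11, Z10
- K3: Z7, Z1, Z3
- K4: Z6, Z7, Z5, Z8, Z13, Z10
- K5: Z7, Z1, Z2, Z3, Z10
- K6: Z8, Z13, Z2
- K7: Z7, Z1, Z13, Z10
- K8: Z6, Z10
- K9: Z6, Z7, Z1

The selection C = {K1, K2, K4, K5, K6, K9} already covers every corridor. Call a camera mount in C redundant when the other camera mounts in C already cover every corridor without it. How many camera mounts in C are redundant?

Drop K1: Z9 uncovered — not redundant.
Drop K2: Z11 uncovered — not redundant.
Drop K4: the rest still cover every corridor — redundant.
Drop K5: Z3 uncovered — not redundant.
Drop K6: the rest still cover every corridor — redundant.
Drop K9: the rest still cover every corridor — redundant.
3 redundant: K4, K6, K9.

3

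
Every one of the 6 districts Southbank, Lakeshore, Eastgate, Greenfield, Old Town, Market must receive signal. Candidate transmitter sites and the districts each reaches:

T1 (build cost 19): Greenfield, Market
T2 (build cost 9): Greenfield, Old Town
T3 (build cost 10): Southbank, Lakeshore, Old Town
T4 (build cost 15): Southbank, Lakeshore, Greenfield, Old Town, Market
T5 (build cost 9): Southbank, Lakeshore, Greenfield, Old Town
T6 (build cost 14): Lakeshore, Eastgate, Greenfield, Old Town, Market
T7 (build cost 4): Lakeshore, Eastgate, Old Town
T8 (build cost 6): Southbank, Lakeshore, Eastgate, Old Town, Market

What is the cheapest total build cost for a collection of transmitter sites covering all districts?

T2, T8 cover every district at build cost 9 + 6 = 15.
Any cover uses at least 2 transmitter sites; among all covering selections none totals below 15.

15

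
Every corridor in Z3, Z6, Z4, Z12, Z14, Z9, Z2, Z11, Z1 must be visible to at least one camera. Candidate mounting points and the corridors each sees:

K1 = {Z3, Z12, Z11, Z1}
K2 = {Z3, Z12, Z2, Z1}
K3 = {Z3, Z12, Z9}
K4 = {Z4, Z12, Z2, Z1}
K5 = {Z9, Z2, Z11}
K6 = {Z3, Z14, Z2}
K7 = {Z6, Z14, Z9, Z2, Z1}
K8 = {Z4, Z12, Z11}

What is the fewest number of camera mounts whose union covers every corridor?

3

K1, K4, K7 together cover {Z3, Z6, Z4, Z12, Z14, Z9, Z2, Z11, Z1} — every corridor.
No 2 of the 8 camera mounts cover everything (all 28 pairs fall short), so 3 is minimum.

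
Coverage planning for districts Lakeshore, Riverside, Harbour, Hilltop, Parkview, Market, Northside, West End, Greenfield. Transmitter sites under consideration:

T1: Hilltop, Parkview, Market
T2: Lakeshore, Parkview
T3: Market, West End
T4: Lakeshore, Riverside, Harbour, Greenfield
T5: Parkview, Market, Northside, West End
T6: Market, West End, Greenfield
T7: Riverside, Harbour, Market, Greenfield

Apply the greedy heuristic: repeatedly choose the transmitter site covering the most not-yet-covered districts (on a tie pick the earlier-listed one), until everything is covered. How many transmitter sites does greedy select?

3

Pick 1: T4 covers 4 new districts (Lakeshore, Riverside, Harbour, Greenfield).
Pick 2: T5 covers 4 new districts (Parkview, Market, Northside, West End).
Pick 3: T1 covers 1 new districts (Hilltop).
Greedy uses 3 transmitter sites.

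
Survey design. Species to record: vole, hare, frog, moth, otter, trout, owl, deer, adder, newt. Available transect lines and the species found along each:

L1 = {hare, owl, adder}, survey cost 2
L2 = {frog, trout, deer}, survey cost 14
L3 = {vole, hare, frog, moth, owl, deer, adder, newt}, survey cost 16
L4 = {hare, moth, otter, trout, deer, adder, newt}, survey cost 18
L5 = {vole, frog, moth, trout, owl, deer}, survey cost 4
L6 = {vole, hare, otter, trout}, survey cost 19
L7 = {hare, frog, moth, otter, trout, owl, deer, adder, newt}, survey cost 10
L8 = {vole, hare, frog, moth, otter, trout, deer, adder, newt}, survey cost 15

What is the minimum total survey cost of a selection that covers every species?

14

L5, L7 cover every species at survey cost 4 + 10 = 14.
Any cover uses at least 2 transects; among all covering selections none totals below 14.
Greedy by coverage-per-survey cost would pick L1, L5, L7 for 16 — worse than the optimum 14.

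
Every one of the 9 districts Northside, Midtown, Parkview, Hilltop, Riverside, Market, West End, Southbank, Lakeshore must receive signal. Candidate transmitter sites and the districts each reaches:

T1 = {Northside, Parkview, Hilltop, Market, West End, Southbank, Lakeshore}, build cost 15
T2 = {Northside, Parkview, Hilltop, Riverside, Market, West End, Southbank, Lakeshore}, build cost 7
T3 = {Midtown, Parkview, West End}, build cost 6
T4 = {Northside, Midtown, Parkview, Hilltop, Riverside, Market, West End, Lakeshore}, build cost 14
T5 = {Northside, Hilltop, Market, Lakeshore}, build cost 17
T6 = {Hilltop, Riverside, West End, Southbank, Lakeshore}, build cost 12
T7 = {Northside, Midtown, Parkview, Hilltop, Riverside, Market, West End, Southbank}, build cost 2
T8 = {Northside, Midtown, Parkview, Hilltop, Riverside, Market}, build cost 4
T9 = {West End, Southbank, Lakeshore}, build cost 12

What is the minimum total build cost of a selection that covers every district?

T2, T7 cover every district at build cost 7 + 2 = 9.
Any cover uses at least 2 transmitter sites; among all covering selections none totals below 9.

9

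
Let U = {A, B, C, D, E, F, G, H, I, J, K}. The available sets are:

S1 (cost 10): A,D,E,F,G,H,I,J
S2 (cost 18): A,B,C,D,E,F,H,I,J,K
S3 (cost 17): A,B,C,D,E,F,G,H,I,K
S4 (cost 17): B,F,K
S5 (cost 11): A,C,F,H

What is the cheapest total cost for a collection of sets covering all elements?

S1, S3 cover every element at cost 10 + 17 = 27.
Any cover uses at least 2 sets; among all covering selections none totals below 27.

27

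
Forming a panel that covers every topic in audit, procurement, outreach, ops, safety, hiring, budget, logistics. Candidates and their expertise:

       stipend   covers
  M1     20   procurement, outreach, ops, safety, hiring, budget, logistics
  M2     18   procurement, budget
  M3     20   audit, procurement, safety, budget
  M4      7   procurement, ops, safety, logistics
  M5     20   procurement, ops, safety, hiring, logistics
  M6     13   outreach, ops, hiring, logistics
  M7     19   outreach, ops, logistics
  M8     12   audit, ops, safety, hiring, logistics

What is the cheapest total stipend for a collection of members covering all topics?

32

M1, M8 cover every topic at stipend 20 + 12 = 32.
Any cover uses at least 2 members; among all covering selections none totals below 32.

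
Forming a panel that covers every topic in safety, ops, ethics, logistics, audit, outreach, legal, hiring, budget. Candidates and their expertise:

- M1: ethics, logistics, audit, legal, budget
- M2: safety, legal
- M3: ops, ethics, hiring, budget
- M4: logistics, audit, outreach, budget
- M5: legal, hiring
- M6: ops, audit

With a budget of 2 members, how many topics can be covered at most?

7

Choosing M1, M3 covers {ops, ethics, logistics, audit, legal, hiring, budget} — 7 topics.
No choice of 2 members does better; here safety, outreach are left uncovered.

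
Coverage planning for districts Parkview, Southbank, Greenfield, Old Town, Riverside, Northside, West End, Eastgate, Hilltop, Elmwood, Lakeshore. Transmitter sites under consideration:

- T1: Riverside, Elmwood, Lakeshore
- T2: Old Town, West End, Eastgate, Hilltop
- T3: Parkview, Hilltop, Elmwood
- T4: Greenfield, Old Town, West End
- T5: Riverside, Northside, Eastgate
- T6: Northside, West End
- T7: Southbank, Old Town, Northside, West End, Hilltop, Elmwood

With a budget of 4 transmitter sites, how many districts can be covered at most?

10

Choosing T1, T2, T3, T7 covers {Parkview, Southbank, Old Town, Riverside, Northside, West End, Eastgate, Hilltop, Elmwood, Lakeshore} — 10 districts.
No choice of 4 transmitter sites does better; here Greenfield is left uncovered.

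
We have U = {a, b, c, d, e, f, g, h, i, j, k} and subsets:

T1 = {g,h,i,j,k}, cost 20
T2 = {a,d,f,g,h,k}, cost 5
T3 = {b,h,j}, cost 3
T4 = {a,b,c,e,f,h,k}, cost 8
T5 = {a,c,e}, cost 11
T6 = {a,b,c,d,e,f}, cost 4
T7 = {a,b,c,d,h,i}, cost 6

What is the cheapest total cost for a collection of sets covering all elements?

T2, T3, T6, T7 cover every element at cost 5 + 3 + 4 + 6 = 18.
Any cover uses at least 2 sets; among all covering selections none totals below 18.

18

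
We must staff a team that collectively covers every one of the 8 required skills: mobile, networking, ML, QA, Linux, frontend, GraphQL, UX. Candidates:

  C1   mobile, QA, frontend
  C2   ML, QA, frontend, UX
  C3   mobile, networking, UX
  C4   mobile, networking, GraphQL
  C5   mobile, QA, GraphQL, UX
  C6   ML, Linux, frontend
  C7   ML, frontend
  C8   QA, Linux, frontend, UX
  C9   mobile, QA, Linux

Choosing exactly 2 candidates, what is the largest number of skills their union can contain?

Choosing C2, C4 covers {mobile, networking, ML, QA, frontend, GraphQL, UX} — 7 skills.
No choice of 2 candidates does better; here Linux is left uncovered.

7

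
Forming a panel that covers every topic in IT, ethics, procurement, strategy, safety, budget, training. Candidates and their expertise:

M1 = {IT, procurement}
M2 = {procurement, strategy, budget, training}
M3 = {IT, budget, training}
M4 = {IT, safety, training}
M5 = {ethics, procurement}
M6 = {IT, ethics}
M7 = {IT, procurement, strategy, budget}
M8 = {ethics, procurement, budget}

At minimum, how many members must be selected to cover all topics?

3

M2, M4, M5 together cover {IT, ethics, procurement, strategy, safety, budget, training} — every topic.
No 2 of the 8 members cover everything (all 28 pairs fall short), so 3 is minimum.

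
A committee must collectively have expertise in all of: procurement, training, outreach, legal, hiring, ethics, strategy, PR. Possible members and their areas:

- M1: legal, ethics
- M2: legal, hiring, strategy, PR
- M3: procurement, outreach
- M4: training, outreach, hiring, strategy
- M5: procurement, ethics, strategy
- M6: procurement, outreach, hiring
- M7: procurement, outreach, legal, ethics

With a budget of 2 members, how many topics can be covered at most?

Choosing M2, M7 covers {procurement, outreach, legal, hiring, ethics, strategy, PR} — 7 topics.
No choice of 2 members does better; here training is left uncovered.

7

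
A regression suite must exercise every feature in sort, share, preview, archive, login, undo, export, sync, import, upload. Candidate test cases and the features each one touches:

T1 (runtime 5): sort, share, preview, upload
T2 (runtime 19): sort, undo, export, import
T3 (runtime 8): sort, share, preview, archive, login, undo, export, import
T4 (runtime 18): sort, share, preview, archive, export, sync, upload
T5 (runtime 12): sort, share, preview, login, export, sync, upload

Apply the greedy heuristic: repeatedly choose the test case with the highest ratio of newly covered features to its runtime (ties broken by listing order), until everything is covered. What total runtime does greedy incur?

Pick 1: T3 adds 8 new (sort, share, preview, archive, login, undo, export, import) at runtime 8 (ratio 8/8).
Pick 2: T1 adds 1 new (upload) at runtime 5 (ratio 1/5).
Pick 3: T5 adds 1 new (sync) at runtime 12 (ratio 1/12).
Greedy total runtime: 8 + 5 + 12 = 25. (The true optimum is 20, so greedy overshoots here.)

25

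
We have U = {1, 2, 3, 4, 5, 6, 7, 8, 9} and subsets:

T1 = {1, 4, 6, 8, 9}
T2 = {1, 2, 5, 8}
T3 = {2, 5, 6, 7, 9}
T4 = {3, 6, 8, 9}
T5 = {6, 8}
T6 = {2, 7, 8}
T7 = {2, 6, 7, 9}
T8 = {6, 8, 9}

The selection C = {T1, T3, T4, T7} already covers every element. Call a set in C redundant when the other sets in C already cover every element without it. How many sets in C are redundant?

Drop T1: 1, 4 uncovered — not redundant.
Drop T3: 5 uncovered — not redundant.
Drop T4: 3 uncovered — not redundant.
Drop T7: the rest still cover every element — redundant.
1 redundant: T7.

1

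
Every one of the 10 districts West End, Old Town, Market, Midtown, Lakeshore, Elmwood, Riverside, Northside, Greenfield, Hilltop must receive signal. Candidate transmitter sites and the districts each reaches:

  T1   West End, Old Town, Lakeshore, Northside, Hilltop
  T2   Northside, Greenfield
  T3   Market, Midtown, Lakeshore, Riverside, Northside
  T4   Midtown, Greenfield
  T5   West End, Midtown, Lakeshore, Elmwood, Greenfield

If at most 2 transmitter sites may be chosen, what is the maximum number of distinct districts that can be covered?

Choosing T1, T3 covers {West End, Old Town, Market, Midtown, Lakeshore, Riverside, Northside, Hilltop} — 8 districts.
No choice of 2 transmitter sites does better; here Elmwood, Greenfield are left uncovered.

8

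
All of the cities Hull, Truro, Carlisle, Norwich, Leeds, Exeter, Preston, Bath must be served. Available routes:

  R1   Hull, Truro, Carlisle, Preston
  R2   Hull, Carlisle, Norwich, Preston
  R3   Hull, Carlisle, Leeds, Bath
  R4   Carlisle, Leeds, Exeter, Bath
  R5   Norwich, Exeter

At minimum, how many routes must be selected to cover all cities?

3

R1, R2, R4 together cover {Hull, Truro, Carlisle, Norwich, Leeds, Exeter, Preston, Bath} — every city.
No 2 of the 5 routes cover everything (all 10 pairs fall short), so 3 is minimum.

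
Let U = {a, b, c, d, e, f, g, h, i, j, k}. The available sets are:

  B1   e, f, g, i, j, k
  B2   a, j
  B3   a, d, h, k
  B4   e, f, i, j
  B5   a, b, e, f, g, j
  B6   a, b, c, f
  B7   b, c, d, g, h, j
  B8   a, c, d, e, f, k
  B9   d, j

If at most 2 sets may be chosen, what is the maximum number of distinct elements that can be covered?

10

Choosing B1, B7 covers {b, c, d, e, f, g, h, i, j, k} — 10 elements.
No choice of 2 sets does better; here a is left uncovered.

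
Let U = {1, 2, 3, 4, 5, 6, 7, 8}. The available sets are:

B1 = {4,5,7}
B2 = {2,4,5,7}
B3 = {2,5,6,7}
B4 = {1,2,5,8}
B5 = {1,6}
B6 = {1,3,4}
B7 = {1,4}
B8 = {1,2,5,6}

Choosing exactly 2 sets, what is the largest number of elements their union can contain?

7

Choosing B3, B6 covers {1, 2, 3, 4, 5, 6, 7} — 7 elements.
No choice of 2 sets does better; here 8 is left uncovered.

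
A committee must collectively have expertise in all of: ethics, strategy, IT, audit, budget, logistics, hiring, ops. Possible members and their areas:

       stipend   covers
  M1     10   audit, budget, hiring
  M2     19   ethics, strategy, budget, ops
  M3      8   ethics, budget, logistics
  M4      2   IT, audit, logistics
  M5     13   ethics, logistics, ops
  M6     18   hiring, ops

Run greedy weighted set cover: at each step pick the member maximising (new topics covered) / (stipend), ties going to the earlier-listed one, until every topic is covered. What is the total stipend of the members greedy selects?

47

Pick 1: M4 adds 3 new (IT, audit, logistics) at stipend 2 (ratio 3/2).
Pick 2: M3 adds 2 new (ethics, budget) at stipend 8 (ratio 2/8).
Pick 3: M6 adds 2 new (hiring, ops) at stipend 18 (ratio 2/18).
Pick 4: M2 adds 1 new (strategy) at stipend 19 (ratio 1/19).
Greedy total stipend: 2 + 8 + 18 + 19 = 47. (The true optimum is 31, so greedy overshoots here.)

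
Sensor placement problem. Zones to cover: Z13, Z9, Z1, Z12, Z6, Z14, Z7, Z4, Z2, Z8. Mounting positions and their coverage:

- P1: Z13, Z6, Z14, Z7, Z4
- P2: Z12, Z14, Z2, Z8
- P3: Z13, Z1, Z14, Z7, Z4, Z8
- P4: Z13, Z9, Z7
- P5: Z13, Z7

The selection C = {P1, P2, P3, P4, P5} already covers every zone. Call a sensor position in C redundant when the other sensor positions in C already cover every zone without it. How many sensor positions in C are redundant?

Drop P1: Z6 uncovered — not redundant.
Drop P2: Z12, Z2 uncovered — not redundant.
Drop P3: Z1 uncovered — not redundant.
Drop P4: Z9 uncovered — not redundant.
Drop P5: the rest still cover every zone — redundant.
1 redundant: P5.

1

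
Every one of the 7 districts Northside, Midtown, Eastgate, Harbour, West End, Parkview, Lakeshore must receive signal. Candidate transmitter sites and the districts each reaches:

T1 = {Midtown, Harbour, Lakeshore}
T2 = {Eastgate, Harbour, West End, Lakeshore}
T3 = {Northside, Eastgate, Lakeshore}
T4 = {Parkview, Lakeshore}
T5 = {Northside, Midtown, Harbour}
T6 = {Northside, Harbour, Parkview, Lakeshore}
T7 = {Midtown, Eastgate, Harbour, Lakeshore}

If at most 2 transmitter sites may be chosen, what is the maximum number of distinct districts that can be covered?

6

Choosing T2, T5 covers {Northside, Midtown, Eastgate, Harbour, West End, Lakeshore} — 6 districts.
No choice of 2 transmitter sites does better; here Parkview is left uncovered.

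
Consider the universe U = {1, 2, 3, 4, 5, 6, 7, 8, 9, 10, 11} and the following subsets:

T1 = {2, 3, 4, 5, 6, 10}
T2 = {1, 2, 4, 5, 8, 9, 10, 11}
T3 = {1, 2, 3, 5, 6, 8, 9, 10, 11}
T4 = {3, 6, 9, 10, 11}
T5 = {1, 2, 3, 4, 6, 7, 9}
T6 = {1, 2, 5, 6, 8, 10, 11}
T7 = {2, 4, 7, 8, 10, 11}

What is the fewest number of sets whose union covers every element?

2

T2, T5 together cover {1, 2, 3, 4, 5, 6, 7, 8, 9, 10, 11} — every element.
No single set contains all 11 elements, so 2 is optimal.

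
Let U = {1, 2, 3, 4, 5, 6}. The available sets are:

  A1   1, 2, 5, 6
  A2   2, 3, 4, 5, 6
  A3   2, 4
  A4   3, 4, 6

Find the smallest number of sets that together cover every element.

2

A1, A2 together cover {1, 2, 3, 4, 5, 6} — every element.
No single set contains all 6 elements, so 2 is optimal.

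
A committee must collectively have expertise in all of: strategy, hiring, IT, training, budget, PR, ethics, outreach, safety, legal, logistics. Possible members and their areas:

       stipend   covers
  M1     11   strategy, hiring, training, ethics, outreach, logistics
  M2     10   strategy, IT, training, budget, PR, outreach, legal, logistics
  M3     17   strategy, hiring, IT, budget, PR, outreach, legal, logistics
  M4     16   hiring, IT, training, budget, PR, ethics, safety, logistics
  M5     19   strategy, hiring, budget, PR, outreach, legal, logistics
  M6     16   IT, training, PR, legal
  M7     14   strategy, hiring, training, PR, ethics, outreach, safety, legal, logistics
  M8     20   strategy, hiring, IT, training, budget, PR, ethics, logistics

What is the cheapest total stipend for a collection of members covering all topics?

M2, M7 cover every topic at stipend 10 + 14 = 24.
Any cover uses at least 2 members; among all covering selections none totals below 24.

24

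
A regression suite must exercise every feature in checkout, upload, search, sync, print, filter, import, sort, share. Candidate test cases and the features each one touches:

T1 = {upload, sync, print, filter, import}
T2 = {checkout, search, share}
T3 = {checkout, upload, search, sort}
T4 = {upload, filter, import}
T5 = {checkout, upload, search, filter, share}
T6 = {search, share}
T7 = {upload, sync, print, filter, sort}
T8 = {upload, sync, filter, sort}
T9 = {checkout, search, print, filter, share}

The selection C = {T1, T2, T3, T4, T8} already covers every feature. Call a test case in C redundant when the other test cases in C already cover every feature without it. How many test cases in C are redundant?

3

Drop T1: print uncovered — not redundant.
Drop T2: share uncovered — not redundant.
Drop T3: the rest still cover every feature — redundant.
Drop T4: the rest still cover every feature — redundant.
Drop T8: the rest still cover every feature — redundant.
3 redundant: T3, T4, T8.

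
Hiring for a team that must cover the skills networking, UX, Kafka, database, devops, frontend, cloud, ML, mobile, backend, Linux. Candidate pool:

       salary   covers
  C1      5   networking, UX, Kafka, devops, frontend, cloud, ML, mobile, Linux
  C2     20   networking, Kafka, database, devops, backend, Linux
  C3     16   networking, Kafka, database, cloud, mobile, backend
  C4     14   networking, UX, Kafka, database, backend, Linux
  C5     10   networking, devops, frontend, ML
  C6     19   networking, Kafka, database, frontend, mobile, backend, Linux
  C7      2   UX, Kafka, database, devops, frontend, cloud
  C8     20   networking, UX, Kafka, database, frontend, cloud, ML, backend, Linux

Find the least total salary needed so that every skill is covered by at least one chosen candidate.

C1, C4 cover every skill at salary 5 + 14 = 19.
Any cover uses at least 2 candidates; among all covering selections none totals below 19.
Greedy by coverage-per-salary would pick C7, C1, C4 for 21 — worse than the optimum 19.

19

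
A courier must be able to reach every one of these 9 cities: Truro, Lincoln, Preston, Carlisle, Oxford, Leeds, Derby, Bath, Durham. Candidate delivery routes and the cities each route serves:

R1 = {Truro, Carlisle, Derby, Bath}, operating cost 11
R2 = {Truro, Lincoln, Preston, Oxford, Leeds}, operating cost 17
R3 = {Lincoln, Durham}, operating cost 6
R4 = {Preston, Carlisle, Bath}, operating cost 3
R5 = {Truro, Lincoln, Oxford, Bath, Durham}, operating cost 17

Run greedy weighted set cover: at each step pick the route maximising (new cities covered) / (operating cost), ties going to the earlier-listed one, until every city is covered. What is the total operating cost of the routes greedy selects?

Pick 1: R4 adds 3 new (Preston, Carlisle, Bath) at operating cost 3 (ratio 3/3).
Pick 2: R3 adds 2 new (Lincoln, Durham) at operating cost 6 (ratio 2/6).
Pick 3: R1 adds 2 new (Truro, Derby) at operating cost 11 (ratio 2/11).
Pick 4: R2 adds 2 new (Oxford, Leeds) at operating cost 17 (ratio 2/17).
Greedy total operating cost: 3 + 6 + 11 + 17 = 37. (The true optimum is 34, so greedy overshoots here.)

37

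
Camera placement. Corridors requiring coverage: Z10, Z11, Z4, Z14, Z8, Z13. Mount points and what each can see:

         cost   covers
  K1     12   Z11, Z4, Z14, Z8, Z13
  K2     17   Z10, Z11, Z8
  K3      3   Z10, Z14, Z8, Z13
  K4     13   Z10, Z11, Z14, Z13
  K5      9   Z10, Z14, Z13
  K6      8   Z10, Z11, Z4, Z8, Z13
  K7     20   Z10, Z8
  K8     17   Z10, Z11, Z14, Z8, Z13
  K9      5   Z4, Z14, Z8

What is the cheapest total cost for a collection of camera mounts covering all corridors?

11

K3, K6 cover every corridor at cost 3 + 8 = 11.
Any cover uses at least 2 camera mounts; among all covering selections none totals below 11.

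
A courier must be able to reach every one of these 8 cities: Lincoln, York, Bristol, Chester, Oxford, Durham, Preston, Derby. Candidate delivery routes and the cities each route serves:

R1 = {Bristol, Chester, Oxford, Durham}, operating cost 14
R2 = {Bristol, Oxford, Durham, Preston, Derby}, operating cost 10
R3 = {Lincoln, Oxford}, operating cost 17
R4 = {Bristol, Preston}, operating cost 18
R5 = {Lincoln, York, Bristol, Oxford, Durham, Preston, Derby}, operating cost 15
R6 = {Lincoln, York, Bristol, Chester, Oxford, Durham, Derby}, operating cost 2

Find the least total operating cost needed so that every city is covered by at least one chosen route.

12

R2, R6 cover every city at operating cost 10 + 2 = 12.
Any cover uses at least 2 routes; among all covering selections none totals below 12.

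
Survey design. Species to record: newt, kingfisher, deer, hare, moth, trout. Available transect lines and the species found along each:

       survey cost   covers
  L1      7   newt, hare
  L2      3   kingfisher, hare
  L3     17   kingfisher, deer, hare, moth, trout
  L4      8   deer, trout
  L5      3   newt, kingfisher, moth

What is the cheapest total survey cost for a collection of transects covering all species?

L2, L4, L5 cover every species at survey cost 3 + 8 + 3 = 14.
Any cover uses at least 2 transects; among all covering selections none totals below 14.

14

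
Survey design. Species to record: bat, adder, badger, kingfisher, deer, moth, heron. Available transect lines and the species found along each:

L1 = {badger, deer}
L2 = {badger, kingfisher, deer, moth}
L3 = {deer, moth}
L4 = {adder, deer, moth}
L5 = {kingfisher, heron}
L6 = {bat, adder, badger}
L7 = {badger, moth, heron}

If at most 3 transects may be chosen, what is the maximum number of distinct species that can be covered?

7

Choosing L2, L5, L6 covers {bat, adder, badger, kingfisher, deer, moth, heron} — 7 species.
That is all 7 species.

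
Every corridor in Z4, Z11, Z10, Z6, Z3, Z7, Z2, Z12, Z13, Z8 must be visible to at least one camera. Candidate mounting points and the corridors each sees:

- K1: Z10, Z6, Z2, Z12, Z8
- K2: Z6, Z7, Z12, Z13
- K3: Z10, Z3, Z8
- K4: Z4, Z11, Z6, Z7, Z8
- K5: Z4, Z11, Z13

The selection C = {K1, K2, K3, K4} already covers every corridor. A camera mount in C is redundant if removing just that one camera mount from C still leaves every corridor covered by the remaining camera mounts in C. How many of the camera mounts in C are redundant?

0

Drop K1: Z2 uncovered — not redundant.
Drop K2: Z13 uncovered — not redundant.
Drop K3: Z3 uncovered — not redundant.
Drop K4: Z4, Z11 uncovered — not redundant.
None of the camera mounts in C is redundant.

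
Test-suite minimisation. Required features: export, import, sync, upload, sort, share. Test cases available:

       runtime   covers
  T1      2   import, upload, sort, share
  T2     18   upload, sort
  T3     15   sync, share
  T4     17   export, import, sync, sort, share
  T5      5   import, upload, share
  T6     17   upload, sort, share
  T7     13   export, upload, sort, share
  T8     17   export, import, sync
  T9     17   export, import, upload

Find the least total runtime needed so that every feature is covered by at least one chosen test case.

T1, T4 cover every feature at runtime 2 + 17 = 19.
Any cover uses at least 2 test cases; among all covering selections none totals below 19.

19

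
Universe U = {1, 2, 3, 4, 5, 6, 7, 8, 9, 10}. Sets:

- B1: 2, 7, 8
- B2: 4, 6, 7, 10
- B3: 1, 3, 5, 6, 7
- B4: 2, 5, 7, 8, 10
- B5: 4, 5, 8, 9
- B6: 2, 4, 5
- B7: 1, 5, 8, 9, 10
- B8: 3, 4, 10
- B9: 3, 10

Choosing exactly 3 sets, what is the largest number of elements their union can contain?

Choosing B3, B4, B5 covers {1, 2, 3, 4, 5, 6, 7, 8, 9, 10} — 10 elements.
That is all 10 elements.

10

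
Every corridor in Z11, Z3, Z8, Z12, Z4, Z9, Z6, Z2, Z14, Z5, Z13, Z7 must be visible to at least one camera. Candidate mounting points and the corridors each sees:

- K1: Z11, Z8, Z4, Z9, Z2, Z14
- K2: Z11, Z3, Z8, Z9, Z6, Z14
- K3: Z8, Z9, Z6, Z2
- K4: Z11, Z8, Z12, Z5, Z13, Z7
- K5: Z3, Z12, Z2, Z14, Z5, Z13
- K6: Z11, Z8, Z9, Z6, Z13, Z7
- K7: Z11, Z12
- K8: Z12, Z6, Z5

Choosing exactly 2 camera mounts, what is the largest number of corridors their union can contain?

Choosing K5, K6 covers {Z11, Z3, Z8, Z12, Z9, Z6, Z2, Z14, Z5, Z13, Z7} — 11 corridors.
No choice of 2 camera mounts does better; here Z4 is left uncovered.

11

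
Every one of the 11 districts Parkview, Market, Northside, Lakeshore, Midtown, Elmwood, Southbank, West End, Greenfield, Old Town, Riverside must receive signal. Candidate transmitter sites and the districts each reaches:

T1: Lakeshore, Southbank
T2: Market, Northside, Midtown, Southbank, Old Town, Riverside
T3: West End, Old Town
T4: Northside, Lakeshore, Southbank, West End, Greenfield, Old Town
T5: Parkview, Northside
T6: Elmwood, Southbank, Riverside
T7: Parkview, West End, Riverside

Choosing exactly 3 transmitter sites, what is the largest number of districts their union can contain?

10

Choosing T2, T4, T5 covers {Parkview, Market, Northside, Lakeshore, Midtown, Southbank, West End, Greenfield, Old Town, Riverside} — 10 districts.
No choice of 3 transmitter sites does better; here Elmwood is left uncovered.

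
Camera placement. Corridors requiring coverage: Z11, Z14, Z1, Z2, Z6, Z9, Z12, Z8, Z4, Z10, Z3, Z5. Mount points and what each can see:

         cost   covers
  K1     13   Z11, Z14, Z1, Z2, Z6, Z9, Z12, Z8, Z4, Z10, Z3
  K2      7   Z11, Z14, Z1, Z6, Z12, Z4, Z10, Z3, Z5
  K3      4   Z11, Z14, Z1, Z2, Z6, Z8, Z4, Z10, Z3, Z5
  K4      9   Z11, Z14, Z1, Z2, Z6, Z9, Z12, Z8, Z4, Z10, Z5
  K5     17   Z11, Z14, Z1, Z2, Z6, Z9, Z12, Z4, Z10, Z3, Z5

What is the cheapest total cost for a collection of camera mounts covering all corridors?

K3, K4 cover every corridor at cost 4 + 9 = 13.
Any cover uses at least 2 camera mounts; among all covering selections none totals below 13.

13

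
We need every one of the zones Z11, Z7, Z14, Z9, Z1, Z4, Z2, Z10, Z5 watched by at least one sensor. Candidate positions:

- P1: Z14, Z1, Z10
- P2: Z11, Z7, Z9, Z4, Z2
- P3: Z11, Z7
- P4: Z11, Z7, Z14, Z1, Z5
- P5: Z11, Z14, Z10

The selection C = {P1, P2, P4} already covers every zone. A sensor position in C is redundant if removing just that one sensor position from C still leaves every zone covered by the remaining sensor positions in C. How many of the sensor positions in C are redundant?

0

Drop P1: Z10 uncovered — not redundant.
Drop P2: Z9, Z4, Z2 uncovered — not redundant.
Drop P4: Z5 uncovered — not redundant.
None of the sensor positions in C is redundant.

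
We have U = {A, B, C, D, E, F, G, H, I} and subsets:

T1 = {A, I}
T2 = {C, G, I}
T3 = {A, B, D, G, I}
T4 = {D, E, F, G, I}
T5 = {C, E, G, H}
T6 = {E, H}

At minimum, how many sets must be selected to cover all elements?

3

T3, T4, T5 together cover {A, B, C, D, E, F, G, H, I} — every element.
No 2 of the 6 sets cover everything (all 15 pairs fall short), so 3 is minimum.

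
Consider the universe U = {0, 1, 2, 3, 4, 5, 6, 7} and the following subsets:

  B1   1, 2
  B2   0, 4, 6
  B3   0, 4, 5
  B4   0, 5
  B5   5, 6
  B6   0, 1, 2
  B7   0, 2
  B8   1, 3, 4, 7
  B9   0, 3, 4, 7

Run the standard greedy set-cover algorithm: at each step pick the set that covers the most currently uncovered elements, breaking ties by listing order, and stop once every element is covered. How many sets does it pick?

4

Pick 1: B8 covers 4 new elements (1, 3, 4, 7).
Pick 2: B2 covers 2 new elements (0, 6).
Pick 3: B1 covers 1 new elements (2).
Pick 4: B3 covers 1 new elements (5).
Greedy uses 4 sets. (The true minimum is 3.)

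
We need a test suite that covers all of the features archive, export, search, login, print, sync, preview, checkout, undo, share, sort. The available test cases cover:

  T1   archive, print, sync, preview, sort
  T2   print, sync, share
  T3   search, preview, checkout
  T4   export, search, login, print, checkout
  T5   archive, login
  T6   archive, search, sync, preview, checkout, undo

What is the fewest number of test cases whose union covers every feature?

4

T1, T2, T4, T6 together cover {archive, export, search, login, print, sync, preview, checkout, undo, share, sort} — every feature.
No 3 of the 6 test cases cover everything (all 20 triples fall short), so 4 is minimum.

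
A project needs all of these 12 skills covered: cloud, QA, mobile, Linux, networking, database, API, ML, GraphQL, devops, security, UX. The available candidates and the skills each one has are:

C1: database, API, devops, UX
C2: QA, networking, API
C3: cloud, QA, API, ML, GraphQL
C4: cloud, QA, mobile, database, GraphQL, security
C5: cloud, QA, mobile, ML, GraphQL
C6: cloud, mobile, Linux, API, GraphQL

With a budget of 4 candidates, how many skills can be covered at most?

11

Choosing C1, C2, C3, C4 covers {cloud, QA, mobile, networking, database, API, ML, GraphQL, devops, security, UX} — 11 skills.
No choice of 4 candidates does better; here Linux is left uncovered.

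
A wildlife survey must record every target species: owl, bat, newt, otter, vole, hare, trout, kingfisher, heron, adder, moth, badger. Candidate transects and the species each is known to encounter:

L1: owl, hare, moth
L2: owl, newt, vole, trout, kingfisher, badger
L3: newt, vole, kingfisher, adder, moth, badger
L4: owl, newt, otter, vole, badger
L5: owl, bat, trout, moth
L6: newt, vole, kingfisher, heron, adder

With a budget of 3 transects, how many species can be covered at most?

Choosing L4, L5, L6 covers {owl, bat, newt, otter, vole, trout, kingfisher, heron, adder, moth, badger} — 11 species.
No choice of 3 transects does better; here hare is left uncovered.

11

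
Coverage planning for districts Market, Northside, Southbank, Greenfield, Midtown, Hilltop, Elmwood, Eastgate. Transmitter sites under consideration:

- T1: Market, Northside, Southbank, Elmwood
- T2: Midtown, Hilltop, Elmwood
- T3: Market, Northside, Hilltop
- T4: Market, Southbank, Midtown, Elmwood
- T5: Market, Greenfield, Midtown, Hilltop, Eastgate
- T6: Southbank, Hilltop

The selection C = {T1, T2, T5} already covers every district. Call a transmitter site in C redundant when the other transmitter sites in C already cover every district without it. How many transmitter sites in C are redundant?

1

Drop T1: Northside, Southbank uncovered — not redundant.
Drop T2: the rest still cover every district — redundant.
Drop T5: Greenfield, Eastgate uncovered — not redundant.
1 redundant: T2.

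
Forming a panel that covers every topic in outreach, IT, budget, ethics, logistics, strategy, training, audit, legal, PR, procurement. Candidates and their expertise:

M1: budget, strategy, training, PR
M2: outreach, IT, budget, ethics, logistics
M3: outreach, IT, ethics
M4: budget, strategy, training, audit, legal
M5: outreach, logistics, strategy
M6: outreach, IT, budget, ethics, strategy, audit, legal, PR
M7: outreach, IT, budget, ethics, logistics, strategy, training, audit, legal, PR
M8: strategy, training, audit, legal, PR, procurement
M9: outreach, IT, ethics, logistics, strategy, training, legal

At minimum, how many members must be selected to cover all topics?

M2, M8 together cover {outreach, IT, budget, ethics, logistics, strategy, training, audit, legal, PR, procurement} — every topic.
No single member contains all 11 topics, so 2 is optimal.

2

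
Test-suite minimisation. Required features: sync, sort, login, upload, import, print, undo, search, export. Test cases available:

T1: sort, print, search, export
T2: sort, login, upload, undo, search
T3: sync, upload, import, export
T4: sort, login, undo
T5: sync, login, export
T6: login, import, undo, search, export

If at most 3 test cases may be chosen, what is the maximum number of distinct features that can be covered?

9

Choosing T1, T2, T3 covers {sync, sort, login, upload, import, print, undo, search, export} — 9 features.
That is all 9 features.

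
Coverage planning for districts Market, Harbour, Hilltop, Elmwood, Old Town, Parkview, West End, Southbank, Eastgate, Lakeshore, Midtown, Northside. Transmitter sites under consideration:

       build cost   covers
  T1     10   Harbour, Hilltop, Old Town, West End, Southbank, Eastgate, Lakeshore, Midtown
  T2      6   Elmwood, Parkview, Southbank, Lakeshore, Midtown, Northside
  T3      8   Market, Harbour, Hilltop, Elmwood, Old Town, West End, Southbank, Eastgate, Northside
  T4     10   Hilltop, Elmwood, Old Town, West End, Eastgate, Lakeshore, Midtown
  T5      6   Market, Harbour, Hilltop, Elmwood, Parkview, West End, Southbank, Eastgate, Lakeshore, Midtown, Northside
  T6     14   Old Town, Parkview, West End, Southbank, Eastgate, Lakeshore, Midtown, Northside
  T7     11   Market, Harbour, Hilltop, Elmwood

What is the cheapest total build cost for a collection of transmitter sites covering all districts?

T2, T3 cover every district at build cost 6 + 8 = 14.
Any cover uses at least 2 transmitter sites; among all covering selections none totals below 14.

14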